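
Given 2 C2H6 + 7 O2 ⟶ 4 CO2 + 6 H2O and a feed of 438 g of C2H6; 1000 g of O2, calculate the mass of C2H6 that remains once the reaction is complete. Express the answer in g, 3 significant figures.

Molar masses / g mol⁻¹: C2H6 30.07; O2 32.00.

n(C2H6) = 438.0 / 30.07 = 14.57 mol
n(O2) = 1000 / 32.00 = 31.25 mol
n/ν for C2H6 = 14.57/2 = 7.285
n/ν for O2 = 31.25/7 = 4.464
Smallest n/ν is O2 → limiting reagent.
C2H6 consumed = (2/7) × 31.25 = 8.929 mol
C2H6 remaining = 14.57 − 8.929 = 5.641 mol
mass = 5.641 × 30.07 = 169.6 g

170 g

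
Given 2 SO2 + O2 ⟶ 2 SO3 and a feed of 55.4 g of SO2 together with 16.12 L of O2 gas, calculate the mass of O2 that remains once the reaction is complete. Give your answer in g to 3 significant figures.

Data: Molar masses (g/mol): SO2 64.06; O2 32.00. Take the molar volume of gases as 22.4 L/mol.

n(SO2) = 55.40 / 64.06 = 0.8648 mol
n(O2) = 16.12 / 22.4 = 0.7196 mol
n/ν for SO2 = 0.8648/2 = 0.4324
n/ν for O2 = 0.7196/1 = 0.7196
Smallest n/ν is SO2 → limiting reagent.
O2 consumed = (1/2) × 0.8648 = 0.4324 mol
O2 remaining = 0.7196 − 0.4324 = 0.2872 mol
mass = 0.2872 × 32.00 = 9.190 g

9.19 g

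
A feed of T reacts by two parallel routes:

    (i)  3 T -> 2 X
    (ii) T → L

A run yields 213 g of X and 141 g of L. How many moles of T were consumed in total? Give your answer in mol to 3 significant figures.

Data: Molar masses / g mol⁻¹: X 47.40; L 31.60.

n(X) = 213 / 47.40 = 4.494 mol
n(L) = 141 / 31.60 = 4.462 mol
n(T) via (i) = (3/2)×4.494 = 6.741 mol
n(T) via (ii) = (1/1)×4.462 = 4.462 mol
total n(T) = 6.741 + 4.462 = 11.20 mol

11.2 mol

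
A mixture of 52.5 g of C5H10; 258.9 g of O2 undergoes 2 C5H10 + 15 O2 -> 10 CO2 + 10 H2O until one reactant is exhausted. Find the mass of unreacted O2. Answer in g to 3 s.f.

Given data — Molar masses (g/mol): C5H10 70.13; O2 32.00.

79.2 g

n(C5H10) = 52.50 / 70.13 = 0.7486 mol
n(O2) = 258.9 / 32.00 = 8.091 mol
n/ν for C5H10 = 0.7486/2 = 0.3743
n/ν for O2 = 8.091/15 = 0.5394
Smallest n/ν is C5H10 → limiting reagent.
O2 consumed = (15/2) × 0.7486 = 5.615 mol
O2 remaining = 8.091 − 5.615 = 2.476 mol
mass = 2.476 × 32.00 = 79.23 g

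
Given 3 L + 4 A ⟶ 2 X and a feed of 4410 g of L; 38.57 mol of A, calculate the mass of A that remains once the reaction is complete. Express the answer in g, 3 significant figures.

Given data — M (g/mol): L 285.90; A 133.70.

n(L) = 4410 / 285.90 = 15.42 mol
n(A) = 38.57 mol
n/ν for L = 15.42/3 = 5.140
n/ν for A = 38.57/4 = 9.643
Smallest n/ν is L → limiting reagent.
A consumed = (4/3) × 15.42 = 20.56 mol
A remaining = 38.57 − 20.56 = 18.01 mol
mass = 18.01 × 133.70 = 2408 g

2410 g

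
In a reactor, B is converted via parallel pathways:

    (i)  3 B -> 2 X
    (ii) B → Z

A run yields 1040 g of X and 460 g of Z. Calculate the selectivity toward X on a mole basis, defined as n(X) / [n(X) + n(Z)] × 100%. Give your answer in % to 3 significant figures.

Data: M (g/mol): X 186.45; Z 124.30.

60.1 %

n(X) = 1040 / 186.45 = 5.578 mol
n(Z) = 460 / 124.30 = 3.701 mol
selectivity = 5.578/(5.578+3.701) × 100 = 60.11 %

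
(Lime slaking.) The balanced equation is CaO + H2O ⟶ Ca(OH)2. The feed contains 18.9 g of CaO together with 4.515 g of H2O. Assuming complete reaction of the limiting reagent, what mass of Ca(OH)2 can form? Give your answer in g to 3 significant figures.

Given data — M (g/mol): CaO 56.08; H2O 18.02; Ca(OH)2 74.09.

18.6 g

n(CaO) = 18.90 / 56.08 = 0.3370 mol
n(H2O) = 4.515 / 18.02 = 0.2506 mol
n/ν for CaO = 0.3370/1 = 0.3370
n/ν for H2O = 0.2506/1 = 0.2506
Smallest n/ν is H2O → limiting reagent.
n(Ca(OH)2) = (1/1) × 0.2506 = 0.2506 mol
mass = 0.2506 × 74.09 = 18.57 g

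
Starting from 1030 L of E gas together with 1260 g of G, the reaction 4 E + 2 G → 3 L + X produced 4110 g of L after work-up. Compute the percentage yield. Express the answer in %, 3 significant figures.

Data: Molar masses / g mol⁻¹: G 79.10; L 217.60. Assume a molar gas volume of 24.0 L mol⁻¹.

79.0 %

n(E) = 1030 / 24.0 = 42.92 mol
n(G) = 1260 / 79.10 = 15.93 mol
n/ν → E: 10.73, G: 7.965; G is limiting.
theoretical n(L) = (3/2) × 15.93 = 23.90 mol → 5201 g
% yield = 4110 / 5201 × 100 = 79.02 %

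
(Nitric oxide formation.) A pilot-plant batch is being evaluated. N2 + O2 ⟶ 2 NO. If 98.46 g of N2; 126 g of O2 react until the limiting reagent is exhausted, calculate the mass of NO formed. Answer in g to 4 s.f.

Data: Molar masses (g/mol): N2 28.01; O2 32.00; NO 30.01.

211.0 g

n(N2) = 98.46 / 28.01 = 3.515 mol
n(O2) = 126.0 / 32.00 = 3.938 mol
n/ν → N2: 3.515, O2: 3.938; N2 is limiting.
n(NO) = (2/1) × 3.515 = 7.030 mol
mass = 7.030 × 30.01 = 211.0 g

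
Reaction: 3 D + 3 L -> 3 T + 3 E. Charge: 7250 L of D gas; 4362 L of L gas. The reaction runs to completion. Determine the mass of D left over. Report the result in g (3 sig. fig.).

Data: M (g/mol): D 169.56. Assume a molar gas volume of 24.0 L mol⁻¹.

n(D) = 7250 / 24.0 = 302.1 mol
n(L) = 4362 / 24.0 = 181.8 mol
n/ν → D: 100.7, L: 60.60; L is limiting.
D consumed = (3/3) × 181.8 = 181.8 mol
D remaining = 302.1 − 181.8 = 120.3 mol
mass = 120.3 × 169.56 = 20400 g

20400 g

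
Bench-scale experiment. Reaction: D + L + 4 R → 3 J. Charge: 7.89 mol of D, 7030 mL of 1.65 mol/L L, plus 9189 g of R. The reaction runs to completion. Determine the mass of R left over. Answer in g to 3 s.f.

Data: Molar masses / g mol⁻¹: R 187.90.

3260 g

n(D) = 7.890 mol
n(L) = 1.65 × 7030/1000 = 11.60 mol
n(R) = 9189 / 187.90 = 48.90 mol
n/ν for D = 7.890/1 = 7.890
n/ν for L = 11.60/1 = 11.60
n/ν for R = 48.90/4 = 12.23
Smallest n/ν is D → limiting reagent.
R consumed = (4/1) × 7.890 = 31.56 mol
R remaining = 48.90 − 31.56 = 17.34 mol
mass = 17.34 × 187.90 = 3258 g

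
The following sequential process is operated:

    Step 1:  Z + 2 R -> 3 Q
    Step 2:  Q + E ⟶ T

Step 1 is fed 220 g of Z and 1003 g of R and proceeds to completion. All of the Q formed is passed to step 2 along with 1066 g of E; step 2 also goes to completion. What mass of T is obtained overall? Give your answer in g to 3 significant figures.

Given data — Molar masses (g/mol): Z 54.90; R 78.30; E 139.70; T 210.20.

Step 1:
n(Z) = 220.0 / 54.90 = 4.007 mol
n(R) = 1003 / 78.30 = 12.81 mol
n/ν → Z: 4.007, R: 6.405; Z is limiting.
n(Q) produced = (3/1) × 4.007 = 12.02 mol
Step 2:
n(Q) available = 12.02 mol
n(E) = 1066 / 139.70 = 7.631 mol
n/ν → Q: 12.02, E: 7.631; E is limiting.
n(T) = (1/1) × 7.631 = 7.631 mol
mass = 7.631 × 210.20 = 1604 g

1600 g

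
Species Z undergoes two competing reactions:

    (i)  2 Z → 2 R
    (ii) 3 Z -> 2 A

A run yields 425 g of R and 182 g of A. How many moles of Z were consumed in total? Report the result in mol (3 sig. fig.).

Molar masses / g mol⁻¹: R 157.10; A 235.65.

3.86 mol

n(R) = 425 / 157.10 = 2.705 mol
n(A) = 182 / 235.65 = 0.7723 mol
n(Z) via (i) = (2/2)×2.705 = 2.705 mol
n(Z) via (ii) = (3/2)×0.7723 = 1.158 mol
total n(Z) = 2.705 + 1.158 = 3.863 mol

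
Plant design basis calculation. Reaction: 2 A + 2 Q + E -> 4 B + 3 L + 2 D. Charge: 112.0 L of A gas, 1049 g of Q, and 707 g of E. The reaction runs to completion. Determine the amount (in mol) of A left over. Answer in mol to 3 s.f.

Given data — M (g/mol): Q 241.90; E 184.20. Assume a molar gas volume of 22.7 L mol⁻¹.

0.597 mol

n(A) = 112.0 / 22.7 = 4.934 mol
n(Q) = 1049 / 241.90 = 4.337 mol
n(E) = 707.0 / 184.20 = 3.838 mol
n/ν for A = 4.934/2 = 2.467
n/ν for Q = 4.337/2 = 2.169
n/ν for E = 3.838/1 = 3.838
Smallest n/ν is Q → limiting reagent.
A consumed = (2/2) × 4.337 = 4.337 mol
A remaining = 4.934 − 4.337 = 0.5970 mol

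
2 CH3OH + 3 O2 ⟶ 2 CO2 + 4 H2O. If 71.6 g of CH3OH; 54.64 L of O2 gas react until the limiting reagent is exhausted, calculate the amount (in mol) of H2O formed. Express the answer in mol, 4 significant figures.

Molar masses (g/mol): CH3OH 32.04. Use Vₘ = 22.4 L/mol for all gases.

n(CH3OH) = 71.60 / 32.04 = 2.235 mol
n(O2) = 54.64 / 22.4 = 2.439 mol
n/ν for CH3OH = 2.235/2 = 1.118
n/ν for O2 = 2.439/3 = 0.8130
Smallest n/ν is O2 → limiting reagent.
n(H2O) = (4/3) × 2.439 = 3.252 mol

3.252 mol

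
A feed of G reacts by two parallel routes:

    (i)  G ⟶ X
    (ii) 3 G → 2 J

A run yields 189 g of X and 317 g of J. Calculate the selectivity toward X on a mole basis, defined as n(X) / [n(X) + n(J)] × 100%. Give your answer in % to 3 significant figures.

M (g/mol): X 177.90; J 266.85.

n(X) = 189 / 177.90 = 1.062 mol
n(J) = 317 / 266.85 = 1.188 mol
selectivity = 1.062/(1.062+1.188) × 100 = 47.20 %

47.2 %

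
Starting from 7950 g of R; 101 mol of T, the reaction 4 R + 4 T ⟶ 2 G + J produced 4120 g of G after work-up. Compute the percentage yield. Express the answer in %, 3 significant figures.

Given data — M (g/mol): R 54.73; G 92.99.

87.7 %

n(R) = 7950 / 54.73 = 145.3 mol
n(T) = 101.0 mol
n/ν for R = 145.3/4 = 36.33
n/ν for T = 101.0/4 = 25.25
Smallest n/ν is T → limiting reagent.
theoretical n(G) = (2/4) × 101.0 = 50.50 mol → 4696 g
% yield = 4120 / 4696 × 100 = 87.73 %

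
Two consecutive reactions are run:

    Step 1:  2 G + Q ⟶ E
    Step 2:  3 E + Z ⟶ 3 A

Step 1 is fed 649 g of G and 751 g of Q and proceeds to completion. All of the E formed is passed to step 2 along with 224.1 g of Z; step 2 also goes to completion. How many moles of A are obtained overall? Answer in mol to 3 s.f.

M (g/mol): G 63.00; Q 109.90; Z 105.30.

5.15 mol

Step 1:
n(G) = 649.0 / 63.00 = 10.30 mol
n(Q) = 751.0 / 109.90 = 6.833 mol
n/ν for G = 10.30/2 = 5.150
n/ν for Q = 6.833/1 = 6.833
Smallest n/ν is G → limiting reagent.
n(E) produced = (1/2) × 10.30 = 5.150 mol
Step 2:
n(E) available = 5.150 mol
n(Z) = 224.1 / 105.30 = 2.128 mol
n/ν for E = 5.150/3 = 1.717
n/ν for Z = 2.128/1 = 2.128
Smallest n/ν is E → limiting reagent.
n(A) = (3/3) × 5.150 = 5.150 mol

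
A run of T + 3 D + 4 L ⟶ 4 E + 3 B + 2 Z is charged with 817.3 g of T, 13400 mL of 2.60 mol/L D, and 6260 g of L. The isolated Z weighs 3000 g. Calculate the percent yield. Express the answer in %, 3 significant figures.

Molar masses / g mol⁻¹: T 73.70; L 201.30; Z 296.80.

n(T) = 817.3 / 73.70 = 11.09 mol
n(D) = 2.60 × 13400/1000 = 34.84 mol
n(L) = 6260 / 201.30 = 31.10 mol
n/ν for T = 11.09/1 = 11.09
n/ν for D = 34.84/3 = 11.61
n/ν for L = 31.10/4 = 7.775
Smallest n/ν is L → limiting reagent.
theoretical n(Z) = (2/4) × 31.10 = 15.55 mol → 4615 g
% yield = 3000 / 4615 × 100 = 65.01 %

65.0 %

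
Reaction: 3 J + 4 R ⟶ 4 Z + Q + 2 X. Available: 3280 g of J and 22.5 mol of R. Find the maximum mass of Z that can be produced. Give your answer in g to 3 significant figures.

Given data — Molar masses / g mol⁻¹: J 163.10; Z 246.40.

n(J) = 3280 / 163.10 = 20.11 mol
n(R) = 22.50 mol
n/ν → J: 6.703, R: 5.625; R is limiting.
n(Z) = (4/4) × 22.50 = 22.50 mol
mass = 22.50 × 246.40 = 5544 g

5540 g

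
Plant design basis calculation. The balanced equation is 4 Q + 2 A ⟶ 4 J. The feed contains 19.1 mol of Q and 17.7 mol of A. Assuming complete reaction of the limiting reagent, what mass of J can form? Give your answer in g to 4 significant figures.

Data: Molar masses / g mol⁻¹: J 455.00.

n(Q) = 19.10 mol
n(A) = 17.70 mol
n/ν → Q: 4.775, A: 8.850; Q is limiting.
n(J) = (4/4) × 19.10 = 19.10 mol
mass = 19.10 × 455.00 = 8691 g

8691 g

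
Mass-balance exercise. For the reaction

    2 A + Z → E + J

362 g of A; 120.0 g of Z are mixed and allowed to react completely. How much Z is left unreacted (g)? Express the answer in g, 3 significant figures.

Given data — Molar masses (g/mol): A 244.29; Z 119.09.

n(A) = 362.0 / 244.29 = 1.482 mol
n(Z) = 120.0 / 119.09 = 1.008 mol
n/ν for A = 1.482/2 = 0.7410
n/ν for Z = 1.008/1 = 1.008
Smallest n/ν is A → limiting reagent.
Z consumed = (1/2) × 1.482 = 0.7410 mol
Z remaining = 1.008 − 0.7410 = 0.2670 mol
mass = 0.2670 × 119.09 = 31.80 g

31.8 g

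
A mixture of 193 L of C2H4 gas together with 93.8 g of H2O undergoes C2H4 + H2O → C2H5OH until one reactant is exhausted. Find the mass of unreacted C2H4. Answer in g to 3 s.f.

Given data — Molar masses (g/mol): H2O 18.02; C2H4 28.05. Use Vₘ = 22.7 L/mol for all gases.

92.5 g

n(C2H4) = 193.0 / 22.7 = 8.502 mol
n(H2O) = 93.80 / 18.02 = 5.205 mol
n/ν for C2H4 = 8.502/1 = 8.502
n/ν for H2O = 5.205/1 = 5.205
Smallest n/ν is H2O → limiting reagent.
C2H4 consumed = (1/1) × 5.205 = 5.205 mol
C2H4 remaining = 8.502 − 5.205 = 3.297 mol
mass = 3.297 × 28.05 = 92.48 g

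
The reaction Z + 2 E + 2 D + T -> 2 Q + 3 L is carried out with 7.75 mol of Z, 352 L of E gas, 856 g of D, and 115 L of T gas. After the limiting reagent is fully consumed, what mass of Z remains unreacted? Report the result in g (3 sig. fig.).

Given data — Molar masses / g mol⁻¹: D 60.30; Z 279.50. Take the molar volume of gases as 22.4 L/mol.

n(Z) = 7.750 mol
n(E) = 352.0 / 22.4 = 15.71 mol
n(D) = 856.0 / 60.30 = 14.20 mol
n(T) = 115.0 / 22.4 = 5.134 mol
n/ν for Z = 7.750/1 = 7.750
n/ν for E = 15.71/2 = 7.855
n/ν for D = 14.20/2 = 7.100
n/ν for T = 5.134/1 = 5.134
Smallest n/ν is T → limiting reagent.
Z consumed = (1/1) × 5.134 = 5.134 mol
Z remaining = 7.750 − 5.134 = 2.616 mol
mass = 2.616 × 279.50 = 731.2 g

731 g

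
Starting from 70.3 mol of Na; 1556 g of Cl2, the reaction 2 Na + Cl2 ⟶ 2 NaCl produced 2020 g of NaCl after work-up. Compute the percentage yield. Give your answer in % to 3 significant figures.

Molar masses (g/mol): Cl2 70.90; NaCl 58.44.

n(Na) = 70.30 mol
n(Cl2) = 1556 / 70.90 = 21.95 mol
n/ν for Na = 70.30/2 = 35.15
n/ν for Cl2 = 21.95/1 = 21.95
Smallest n/ν is Cl2 → limiting reagent.
theoretical n(NaCl) = (2/1) × 21.95 = 43.90 mol → 2566 g
% yield = 2020 / 2566 × 100 = 78.72 %

78.7 %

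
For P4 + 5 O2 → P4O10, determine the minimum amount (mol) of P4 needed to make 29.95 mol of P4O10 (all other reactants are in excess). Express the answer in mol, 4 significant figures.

29.95 mol

n(P4O10) = 29.95 mol
n(P4) = (1/1) × 29.95 = 29.95 mol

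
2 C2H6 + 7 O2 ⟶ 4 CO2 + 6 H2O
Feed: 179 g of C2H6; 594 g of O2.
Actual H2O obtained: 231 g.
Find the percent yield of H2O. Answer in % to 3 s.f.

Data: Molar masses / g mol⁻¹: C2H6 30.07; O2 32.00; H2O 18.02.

n(C2H6) = 179.0 / 30.07 = 5.953 mol
n(O2) = 594.0 / 32.00 = 18.56 mol
n/ν for C2H6 = 5.953/2 = 2.977
n/ν for O2 = 18.56/7 = 2.651
Smallest n/ν is O2 → limiting reagent.
theoretical n(H2O) = (6/7) × 18.56 = 15.91 mol → 286.7 g
% yield = 231 / 286.7 × 100 = 80.57 %

80.6 %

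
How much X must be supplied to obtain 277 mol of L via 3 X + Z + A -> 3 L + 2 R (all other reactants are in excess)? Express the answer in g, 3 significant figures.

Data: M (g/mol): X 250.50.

69400 g

n(L) = 277.0 mol
n(X) = (3/3) × 277.0 = 277.0 mol
mass = 277.0 × 250.50 = 69390 g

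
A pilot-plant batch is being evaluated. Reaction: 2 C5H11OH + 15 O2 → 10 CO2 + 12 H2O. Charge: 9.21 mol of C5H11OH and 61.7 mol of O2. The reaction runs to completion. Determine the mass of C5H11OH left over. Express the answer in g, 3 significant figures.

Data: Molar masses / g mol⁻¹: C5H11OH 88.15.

86.7 g

n(C5H11OH) = 9.210 mol
n(O2) = 61.70 mol
n/ν → C5H11OH: 4.605, O2: 4.113; O2 is limiting.
C5H11OH consumed = (2/15) × 61.70 = 8.227 mol
C5H11OH remaining = 9.210 − 8.227 = 0.9830 mol
mass = 0.9830 × 88.15 = 86.65 g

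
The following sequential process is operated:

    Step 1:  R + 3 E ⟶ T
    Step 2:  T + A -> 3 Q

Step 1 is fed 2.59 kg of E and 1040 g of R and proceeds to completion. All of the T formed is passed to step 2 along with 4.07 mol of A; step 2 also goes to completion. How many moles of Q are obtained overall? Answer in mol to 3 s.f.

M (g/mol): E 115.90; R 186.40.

12.2 mol

Step 1:
n(E) = 2.590×1000 / 115.90 = 22.35 mol
n(R) = 1040 / 186.40 = 5.579 mol
n/ν for E = 22.35/3 = 7.450
n/ν for R = 5.579/1 = 5.579
Smallest n/ν is R → limiting reagent.
n(T) produced = (1/1) × 5.579 = 5.579 mol
Step 2:
n(T) available = 5.579 mol
n(A) = 4.070 mol
n/ν for T = 5.579/1 = 5.579
n/ν for A = 4.070/1 = 4.070
Smallest n/ν is A → limiting reagent.
n(Q) = (3/1) × 4.070 = 12.21 mol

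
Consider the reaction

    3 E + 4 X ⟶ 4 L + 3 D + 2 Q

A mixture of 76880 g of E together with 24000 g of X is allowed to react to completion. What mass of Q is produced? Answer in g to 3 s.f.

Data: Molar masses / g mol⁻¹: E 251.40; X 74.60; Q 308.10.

n(E) = 76880 / 251.40 = 305.8 mol
n(X) = 24000 / 74.60 = 321.7 mol
n/ν → E: 101.9, X: 80.43; X is limiting.
n(Q) = (2/4) × 321.7 = 160.9 mol
mass = 160.9 × 308.10 = 49570 g

49600 g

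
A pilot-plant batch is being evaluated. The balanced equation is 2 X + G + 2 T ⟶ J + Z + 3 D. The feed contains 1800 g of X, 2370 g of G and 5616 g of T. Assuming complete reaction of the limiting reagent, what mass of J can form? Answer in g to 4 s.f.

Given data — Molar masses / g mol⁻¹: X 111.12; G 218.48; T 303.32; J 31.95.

n(X) = 1800 / 111.12 = 16.20 mol
n(G) = 2370 / 218.48 = 10.85 mol
n(T) = 5616 / 303.32 = 18.52 mol
n/ν for X = 16.20/2 = 8.100
n/ν for G = 10.85/1 = 10.85
n/ν for T = 18.52/2 = 9.260
Smallest n/ν is X → limiting reagent.
n(J) = (1/2) × 16.20 = 8.100 mol
mass = 8.100 × 31.95 = 258.8 g

258.8 g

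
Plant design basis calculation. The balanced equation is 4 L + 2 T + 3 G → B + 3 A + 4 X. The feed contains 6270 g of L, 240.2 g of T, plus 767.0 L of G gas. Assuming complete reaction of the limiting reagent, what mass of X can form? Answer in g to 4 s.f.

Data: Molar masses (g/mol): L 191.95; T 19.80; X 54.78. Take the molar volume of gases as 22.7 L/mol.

n(L) = 6270 / 191.95 = 32.66 mol
n(T) = 240.2 / 19.80 = 12.13 mol
n(G) = 767.0 / 22.7 = 33.79 mol
n/ν for L = 32.66/4 = 8.165
n/ν for T = 12.13/2 = 6.065
n/ν for G = 33.79/3 = 11.26
Smallest n/ν is T → limiting reagent.
n(X) = (4/2) × 12.13 = 24.26 mol
mass = 24.26 × 54.78 = 1329 g

1329 g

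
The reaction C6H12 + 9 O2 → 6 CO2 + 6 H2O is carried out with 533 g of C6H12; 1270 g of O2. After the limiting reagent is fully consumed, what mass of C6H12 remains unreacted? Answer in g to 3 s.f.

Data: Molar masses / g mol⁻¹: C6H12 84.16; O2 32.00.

n(C6H12) = 533.0 / 84.16 = 6.333 mol
n(O2) = 1270 / 32.00 = 39.69 mol
n/ν for C6H12 = 6.333/1 = 6.333
n/ν for O2 = 39.69/9 = 4.410
Smallest n/ν is O2 → limiting reagent.
C6H12 consumed = (1/9) × 39.69 = 4.410 mol
C6H12 remaining = 6.333 − 4.410 = 1.923 mol
mass = 1.923 × 84.16 = 161.8 g

162 g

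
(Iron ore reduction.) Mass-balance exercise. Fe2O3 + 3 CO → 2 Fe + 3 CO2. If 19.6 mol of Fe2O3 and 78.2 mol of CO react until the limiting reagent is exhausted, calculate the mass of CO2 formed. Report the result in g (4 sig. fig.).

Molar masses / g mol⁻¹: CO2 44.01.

n(Fe2O3) = 19.60 mol
n(CO) = 78.20 mol
n/ν for Fe2O3 = 19.60/1 = 19.60
n/ν for CO = 78.20/3 = 26.07
Smallest n/ν is Fe2O3 → limiting reagent.
n(CO2) = (3/1) × 19.60 = 58.80 mol
mass = 58.80 × 44.01 = 2588 g

2588 g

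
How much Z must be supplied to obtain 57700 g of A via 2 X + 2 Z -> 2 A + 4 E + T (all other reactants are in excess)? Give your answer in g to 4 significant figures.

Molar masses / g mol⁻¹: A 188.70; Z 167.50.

51220 g

n(A) = 57700 / 188.70 = 305.8 mol
n(Z) = (2/2) × 305.8 = 305.8 mol
mass = 305.8 × 167.50 = 51220 g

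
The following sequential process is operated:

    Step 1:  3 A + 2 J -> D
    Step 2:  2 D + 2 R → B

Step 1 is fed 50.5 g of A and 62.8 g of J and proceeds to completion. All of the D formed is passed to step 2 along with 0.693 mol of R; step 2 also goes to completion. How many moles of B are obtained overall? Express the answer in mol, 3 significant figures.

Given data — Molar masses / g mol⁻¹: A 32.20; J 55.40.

Step 1:
n(A) = 50.50 / 32.20 = 1.568 mol
n(J) = 62.80 / 55.40 = 1.134 mol
n/ν for A = 1.568/3 = 0.5227
n/ν for J = 1.134/2 = 0.5670
Smallest n/ν is A → limiting reagent.
n(D) produced = (1/3) × 1.568 = 0.5227 mol
Step 2:
n(D) available = 0.5227 mol
n(R) = 0.6930 mol
n/ν for D = 0.5227/2 = 0.2614
n/ν for R = 0.6930/2 = 0.3465
Smallest n/ν is D → limiting reagent.
n(B) = (1/2) × 0.5227 = 0.2614 mol

0.261 mol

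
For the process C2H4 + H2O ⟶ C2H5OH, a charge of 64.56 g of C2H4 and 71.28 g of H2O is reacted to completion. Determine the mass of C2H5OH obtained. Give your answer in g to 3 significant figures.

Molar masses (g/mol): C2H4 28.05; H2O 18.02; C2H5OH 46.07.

106 g

n(C2H4) = 64.56 / 28.05 = 2.302 mol
n(H2O) = 71.28 / 18.02 = 3.956 mol
n/ν for C2H4 = 2.302/1 = 2.302
n/ν for H2O = 3.956/1 = 3.956
Smallest n/ν is C2H4 → limiting reagent.
n(C2H5OH) = (1/1) × 2.302 = 2.302 mol
mass = 2.302 × 46.07 = 106.1 g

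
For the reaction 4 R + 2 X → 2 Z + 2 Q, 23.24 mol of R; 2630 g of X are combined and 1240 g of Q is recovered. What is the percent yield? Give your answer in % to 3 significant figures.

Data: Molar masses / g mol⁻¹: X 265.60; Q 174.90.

71.6 %

n(R) = 23.24 mol
n(X) = 2630 / 265.60 = 9.902 mol
n/ν → R: 5.810, X: 4.951; X is limiting.
theoretical n(Q) = (2/2) × 9.902 = 9.902 mol → 1732 g
% yield = 1240 / 1732 × 100 = 71.59 %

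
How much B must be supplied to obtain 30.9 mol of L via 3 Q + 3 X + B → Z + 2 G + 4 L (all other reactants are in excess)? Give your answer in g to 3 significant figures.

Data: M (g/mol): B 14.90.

n(L) = 30.90 mol
n(B) = (1/4) × 30.90 = 7.725 mol
mass = 7.725 × 14.90 = 115.1 g

115 g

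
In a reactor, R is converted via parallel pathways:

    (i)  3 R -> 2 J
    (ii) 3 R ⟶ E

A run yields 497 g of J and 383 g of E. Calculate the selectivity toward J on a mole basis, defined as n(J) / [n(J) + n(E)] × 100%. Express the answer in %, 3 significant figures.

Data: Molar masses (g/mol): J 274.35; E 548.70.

n(J) = 497 / 274.35 = 1.812 mol
n(E) = 383 / 548.70 = 0.6980 mol
selectivity = 1.812/(1.812+0.6980) × 100 = 72.19 %

72.2 %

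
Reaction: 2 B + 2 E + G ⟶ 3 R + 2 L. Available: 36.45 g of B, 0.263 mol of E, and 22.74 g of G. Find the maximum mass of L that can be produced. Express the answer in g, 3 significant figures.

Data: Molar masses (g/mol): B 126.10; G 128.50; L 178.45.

n(B) = 36.45 / 126.10 = 0.2891 mol
n(E) = 0.2630 mol
n(G) = 22.74 / 128.50 = 0.1770 mol
n/ν → B: 0.1446, E: 0.1315, G: 0.1770; E is limiting.
n(L) = (2/2) × 0.2630 = 0.2630 mol
mass = 0.2630 × 178.45 = 46.93 g

46.9 g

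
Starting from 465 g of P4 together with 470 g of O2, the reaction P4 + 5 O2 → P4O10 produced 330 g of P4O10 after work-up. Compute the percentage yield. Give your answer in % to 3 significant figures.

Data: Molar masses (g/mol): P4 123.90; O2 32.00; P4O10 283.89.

n(P4) = 465.0 / 123.90 = 3.753 mol
n(O2) = 470.0 / 32.00 = 14.69 mol
n/ν for P4 = 3.753/1 = 3.753
n/ν for O2 = 14.69/5 = 2.938
Smallest n/ν is O2 → limiting reagent.
theoretical n(P4O10) = (1/5) × 14.69 = 2.938 mol → 834.1 g
% yield = 330 / 834.1 × 100 = 39.56 %

39.6 %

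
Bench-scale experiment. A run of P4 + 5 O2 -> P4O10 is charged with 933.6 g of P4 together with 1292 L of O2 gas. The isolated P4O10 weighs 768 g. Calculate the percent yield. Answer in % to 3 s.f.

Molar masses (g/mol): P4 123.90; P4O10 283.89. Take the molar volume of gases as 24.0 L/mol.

35.9 %

n(P4) = 933.6 / 123.90 = 7.535 mol
n(O2) = 1292 / 24.0 = 53.83 mol
n/ν → P4: 7.535, O2: 10.77; P4 is limiting.
theoretical n(P4O10) = (1/1) × 7.535 = 7.535 mol → 2139 g
% yield = 768 / 2139 × 100 = 35.90 %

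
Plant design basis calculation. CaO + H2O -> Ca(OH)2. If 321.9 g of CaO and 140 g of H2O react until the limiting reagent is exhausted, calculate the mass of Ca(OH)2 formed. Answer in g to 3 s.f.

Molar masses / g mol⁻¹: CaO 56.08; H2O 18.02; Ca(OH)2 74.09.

425 g

n(CaO) = 321.9 / 56.08 = 5.740 mol
n(H2O) = 140.0 / 18.02 = 7.769 mol
n/ν for CaO = 5.740/1 = 5.740
n/ν for H2O = 7.769/1 = 7.769
Smallest n/ν is CaO → limiting reagent.
n(Ca(OH)2) = (1/1) × 5.740 = 5.740 mol
mass = 5.740 × 74.09 = 425.3 g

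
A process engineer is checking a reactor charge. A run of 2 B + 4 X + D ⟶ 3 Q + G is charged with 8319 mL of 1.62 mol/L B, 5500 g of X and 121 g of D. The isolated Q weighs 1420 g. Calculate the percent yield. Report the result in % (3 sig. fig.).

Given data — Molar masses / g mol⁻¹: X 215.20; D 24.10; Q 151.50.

62.2 %

n(B) = 1.62 × 8319/1000 = 13.48 mol
n(X) = 5500 / 215.20 = 25.56 mol
n(D) = 121.0 / 24.10 = 5.021 mol
n/ν for B = 13.48/2 = 6.740
n/ν for X = 25.56/4 = 6.390
n/ν for D = 5.021/1 = 5.021
Smallest n/ν is D → limiting reagent.
theoretical n(Q) = (3/1) × 5.021 = 15.06 mol → 2282 g
% yield = 1420 / 2282 × 100 = 62.23 %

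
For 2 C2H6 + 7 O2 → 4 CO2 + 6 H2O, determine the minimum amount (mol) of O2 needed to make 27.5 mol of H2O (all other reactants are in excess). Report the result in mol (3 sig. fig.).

n(H2O) = 27.50 mol
n(O2) = (7/6) × 27.50 = 32.08 mol

32.1 mol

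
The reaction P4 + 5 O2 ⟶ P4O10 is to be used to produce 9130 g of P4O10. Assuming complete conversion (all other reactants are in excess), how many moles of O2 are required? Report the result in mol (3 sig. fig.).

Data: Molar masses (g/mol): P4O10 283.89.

161 mol

n(P4O10) = 9130 / 283.89 = 32.16 mol
n(O2) = (5/1) × 32.16 = 160.8 mol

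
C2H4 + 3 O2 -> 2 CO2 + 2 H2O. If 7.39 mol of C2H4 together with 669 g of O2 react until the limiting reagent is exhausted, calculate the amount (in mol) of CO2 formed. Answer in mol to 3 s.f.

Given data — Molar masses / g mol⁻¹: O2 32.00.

n(C2H4) = 7.390 mol
n(O2) = 669.0 / 32.00 = 20.91 mol
n/ν → C2H4: 7.390, O2: 6.970; O2 is limiting.
n(CO2) = (2/3) × 20.91 = 13.94 mol

13.9 mol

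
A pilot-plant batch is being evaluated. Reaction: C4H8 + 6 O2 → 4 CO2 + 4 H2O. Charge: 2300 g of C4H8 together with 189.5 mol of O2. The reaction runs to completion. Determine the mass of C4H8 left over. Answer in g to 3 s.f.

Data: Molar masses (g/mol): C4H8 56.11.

528 g

n(C4H8) = 2300 / 56.11 = 40.99 mol
n(O2) = 189.5 mol
n/ν → C4H8: 40.99, O2: 31.58; O2 is limiting.
C4H8 consumed = (1/6) × 189.5 = 31.58 mol
C4H8 remaining = 40.99 − 31.58 = 9.410 mol
mass = 9.410 × 56.11 = 528.0 g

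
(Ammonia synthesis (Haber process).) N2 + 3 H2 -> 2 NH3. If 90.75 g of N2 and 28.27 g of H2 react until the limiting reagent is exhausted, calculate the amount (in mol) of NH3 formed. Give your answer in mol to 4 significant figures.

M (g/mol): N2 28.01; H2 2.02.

6.480 mol

n(N2) = 90.75 / 28.01 = 3.240 mol
n(H2) = 28.27 / 2.02 = 14.00 mol
n/ν → N2: 3.240, H2: 4.667; N2 is limiting.
n(NH3) = (2/1) × 3.240 = 6.480 mol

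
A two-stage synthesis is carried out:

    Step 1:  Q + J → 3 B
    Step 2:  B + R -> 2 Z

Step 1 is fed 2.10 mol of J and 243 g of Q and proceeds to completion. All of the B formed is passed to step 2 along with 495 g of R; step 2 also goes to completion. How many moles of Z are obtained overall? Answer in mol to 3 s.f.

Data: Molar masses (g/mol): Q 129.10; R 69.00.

Step 1:
n(J) = 2.100 mol
n(Q) = 243.0 / 129.10 = 1.882 mol
n/ν → J: 2.100, Q: 1.882; Q is limiting.
n(B) produced = (3/1) × 1.882 = 5.646 mol
Step 2:
n(B) available = 5.646 mol
n(R) = 495.0 / 69.00 = 7.174 mol
n/ν → B: 5.646, R: 7.174; B is limiting.
n(Z) = (2/1) × 5.646 = 11.29 mol

11.3 mol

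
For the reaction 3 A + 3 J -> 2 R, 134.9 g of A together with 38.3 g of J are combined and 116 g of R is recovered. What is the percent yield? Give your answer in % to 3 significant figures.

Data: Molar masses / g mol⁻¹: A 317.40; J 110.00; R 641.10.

n(A) = 134.9 / 317.40 = 0.4250 mol
n(J) = 38.30 / 110.00 = 0.3482 mol
n/ν → A: 0.1417, J: 0.1161; J is limiting.
theoretical n(R) = (2/3) × 0.3482 = 0.2321 mol → 148.8 g
% yield = 116 / 148.8 × 100 = 77.96 %

78.0 %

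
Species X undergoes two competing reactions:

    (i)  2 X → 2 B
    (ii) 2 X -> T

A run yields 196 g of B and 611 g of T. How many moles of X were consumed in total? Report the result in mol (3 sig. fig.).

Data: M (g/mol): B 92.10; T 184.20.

8.76 mol

n(B) = 196 / 92.10 = 2.128 mol
n(T) = 611 / 184.20 = 3.317 mol
n(X) via (i) = (2/2)×2.128 = 2.128 mol
n(X) via (ii) = (2/1)×3.317 = 6.634 mol
total n(X) = 2.128 + 6.634 = 8.762 mol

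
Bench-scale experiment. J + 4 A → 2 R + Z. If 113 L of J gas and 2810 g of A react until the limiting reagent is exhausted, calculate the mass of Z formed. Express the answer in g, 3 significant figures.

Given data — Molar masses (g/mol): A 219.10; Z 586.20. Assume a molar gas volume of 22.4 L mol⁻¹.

1880 g

n(J) = 113.0 / 22.4 = 5.045 mol
n(A) = 2810 / 219.10 = 12.83 mol
n/ν → J: 5.045, A: 3.208; A is limiting.
n(Z) = (1/4) × 12.83 = 3.208 mol
mass = 3.208 × 586.20 = 1881 g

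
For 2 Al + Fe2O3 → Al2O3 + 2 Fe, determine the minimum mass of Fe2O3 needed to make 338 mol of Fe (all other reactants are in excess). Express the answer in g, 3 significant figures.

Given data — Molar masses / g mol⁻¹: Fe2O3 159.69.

27000 g

n(Fe) = 338.0 mol
n(Fe2O3) = (1/2) × 338.0 = 169.0 mol
mass = 169.0 × 159.69 = 26990 g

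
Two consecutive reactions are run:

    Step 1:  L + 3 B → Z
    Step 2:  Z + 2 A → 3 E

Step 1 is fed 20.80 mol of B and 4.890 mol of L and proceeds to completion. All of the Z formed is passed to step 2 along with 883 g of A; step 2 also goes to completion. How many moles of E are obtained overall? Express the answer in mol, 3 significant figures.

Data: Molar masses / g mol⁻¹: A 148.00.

8.95 mol

Step 1:
n(B) = 20.80 mol
n(L) = 4.890 mol
n/ν for B = 20.80/3 = 6.933
n/ν for L = 4.890/1 = 4.890
Smallest n/ν is L → limiting reagent.
n(Z) produced = (1/1) × 4.890 = 4.890 mol
Step 2:
n(Z) available = 4.890 mol
n(A) = 883.0 / 148.00 = 5.966 mol
n/ν for Z = 4.890/1 = 4.890
n/ν for A = 5.966/2 = 2.983
Smallest n/ν is A → limiting reagent.
n(E) = (3/2) × 5.966 = 8.949 mol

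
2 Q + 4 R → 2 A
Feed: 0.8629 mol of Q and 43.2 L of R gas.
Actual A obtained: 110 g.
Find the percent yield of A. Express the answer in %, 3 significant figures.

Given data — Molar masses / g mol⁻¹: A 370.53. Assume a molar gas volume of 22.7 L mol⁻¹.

34.4 %

n(Q) = 0.8629 mol
n(R) = 43.20 / 22.7 = 1.903 mol
n/ν for Q = 0.8629/2 = 0.4315
n/ν for R = 1.903/4 = 0.4758
Smallest n/ν is Q → limiting reagent.
theoretical n(A) = (2/2) × 0.8629 = 0.8629 mol → 319.7 g
% yield = 110 / 319.7 × 100 = 34.41 %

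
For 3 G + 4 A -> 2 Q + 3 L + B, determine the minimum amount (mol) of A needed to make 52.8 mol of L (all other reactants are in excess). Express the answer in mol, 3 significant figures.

70.4 mol

n(L) = 52.80 mol
n(A) = (4/3) × 52.80 = 70.40 mol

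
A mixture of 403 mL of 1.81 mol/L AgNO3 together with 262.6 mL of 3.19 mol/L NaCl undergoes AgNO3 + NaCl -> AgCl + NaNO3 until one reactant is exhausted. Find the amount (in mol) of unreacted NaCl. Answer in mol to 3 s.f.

0.108 mol

n(AgNO3) = 1.81 × 403.0/1000 = 0.7294 mol
n(NaCl) = 3.19 × 262.6/1000 = 0.8377 mol
n/ν for AgNO3 = 0.7294/1 = 0.7294
n/ν for NaCl = 0.8377/1 = 0.8377
Smallest n/ν is AgNO3 → limiting reagent.
NaCl consumed = (1/1) × 0.7294 = 0.7294 mol
NaCl remaining = 0.8377 − 0.7294 = 0.1083 mol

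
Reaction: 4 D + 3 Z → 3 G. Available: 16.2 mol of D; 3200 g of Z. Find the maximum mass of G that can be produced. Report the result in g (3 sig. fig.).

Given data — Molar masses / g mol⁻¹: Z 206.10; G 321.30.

n(D) = 16.20 mol
n(Z) = 3200 / 206.10 = 15.53 mol
n/ν → D: 4.050, Z: 5.177; D is limiting.
n(G) = (3/4) × 16.20 = 12.15 mol
mass = 12.15 × 321.30 = 3904 g

3900 g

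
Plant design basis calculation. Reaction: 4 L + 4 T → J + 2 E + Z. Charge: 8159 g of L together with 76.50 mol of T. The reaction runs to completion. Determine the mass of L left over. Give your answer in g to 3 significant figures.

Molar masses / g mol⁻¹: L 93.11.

n(L) = 8159 / 93.11 = 87.63 mol
n(T) = 76.50 mol
n/ν → L: 21.91, T: 19.13; T is limiting.
L consumed = (4/4) × 76.50 = 76.50 mol
L remaining = 87.63 − 76.50 = 11.13 mol
mass = 11.13 × 93.11 = 1036 g

1040 g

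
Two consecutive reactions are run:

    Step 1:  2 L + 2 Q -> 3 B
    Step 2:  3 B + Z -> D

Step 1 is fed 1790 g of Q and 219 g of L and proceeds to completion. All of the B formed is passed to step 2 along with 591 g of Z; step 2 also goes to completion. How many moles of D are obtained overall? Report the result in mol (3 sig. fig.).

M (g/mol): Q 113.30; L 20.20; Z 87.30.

Step 1:
n(Q) = 1790 / 113.30 = 15.80 mol
n(L) = 219.0 / 20.20 = 10.84 mol
n/ν for Q = 15.80/2 = 7.900
n/ν for L = 10.84/2 = 5.420
Smallest n/ν is L → limiting reagent.
n(B) produced = (3/2) × 10.84 = 16.26 mol
Step 2:
n(B) available = 16.26 mol
n(Z) = 591.0 / 87.30 = 6.770 mol
n/ν for B = 16.26/3 = 5.420
n/ν for Z = 6.770/1 = 6.770
Smallest n/ν is B → limiting reagent.
n(D) = (1/3) × 16.26 = 5.420 mol

5.42 mol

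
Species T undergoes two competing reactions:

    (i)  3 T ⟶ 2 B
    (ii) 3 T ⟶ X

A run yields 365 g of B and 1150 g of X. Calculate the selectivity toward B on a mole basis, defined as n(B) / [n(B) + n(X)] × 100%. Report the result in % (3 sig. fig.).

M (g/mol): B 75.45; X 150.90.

38.8 %

n(B) = 365 / 75.45 = 4.838 mol
n(X) = 1150 / 150.90 = 7.621 mol
selectivity = 4.838/(4.838+7.621) × 100 = 38.83 %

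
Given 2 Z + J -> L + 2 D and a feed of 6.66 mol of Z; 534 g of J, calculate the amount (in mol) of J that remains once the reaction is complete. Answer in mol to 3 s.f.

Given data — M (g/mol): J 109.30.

n(Z) = 6.660 mol
n(J) = 534.0 / 109.30 = 4.886 mol
n/ν → Z: 3.330, J: 4.886; Z is limiting.
J consumed = (1/2) × 6.660 = 3.330 mol
J remaining = 4.886 − 3.330 = 1.556 mol

1.56 mol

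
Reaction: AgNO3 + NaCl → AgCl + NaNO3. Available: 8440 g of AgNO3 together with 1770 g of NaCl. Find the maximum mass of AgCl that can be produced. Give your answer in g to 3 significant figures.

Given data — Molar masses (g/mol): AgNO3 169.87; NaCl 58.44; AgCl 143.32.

n(AgNO3) = 8440 / 169.87 = 49.69 mol
n(NaCl) = 1770 / 58.44 = 30.29 mol
n/ν → AgNO3: 49.69, NaCl: 30.29; NaCl is limiting.
n(AgCl) = (1/1) × 30.29 = 30.29 mol
mass = 30.29 × 143.32 = 4341 g

4340 g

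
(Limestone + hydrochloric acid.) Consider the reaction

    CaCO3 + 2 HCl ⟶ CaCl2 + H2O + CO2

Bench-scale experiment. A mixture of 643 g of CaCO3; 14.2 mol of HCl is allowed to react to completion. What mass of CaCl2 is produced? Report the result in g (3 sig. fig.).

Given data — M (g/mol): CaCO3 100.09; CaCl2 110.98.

n(CaCO3) = 643.0 / 100.09 = 6.424 mol
n(HCl) = 14.20 mol
n/ν → CaCO3: 6.424, HCl: 7.100; CaCO3 is limiting.
n(CaCl2) = (1/1) × 6.424 = 6.424 mol
mass = 6.424 × 110.98 = 712.9 g

713 g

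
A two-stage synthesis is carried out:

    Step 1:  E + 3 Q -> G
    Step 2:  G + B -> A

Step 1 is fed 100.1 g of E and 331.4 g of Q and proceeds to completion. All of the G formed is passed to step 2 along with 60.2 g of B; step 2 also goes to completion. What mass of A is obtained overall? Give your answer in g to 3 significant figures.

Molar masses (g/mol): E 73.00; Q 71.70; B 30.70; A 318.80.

Step 1:
n(E) = 100.1 / 73.00 = 1.371 mol
n(Q) = 331.4 / 71.70 = 4.622 mol
n/ν → E: 1.371, Q: 1.541; E is limiting.
n(G) produced = (1/1) × 1.371 = 1.371 mol
Step 2:
n(G) available = 1.371 mol
n(B) = 60.20 / 30.70 = 1.961 mol
n/ν → G: 1.371, B: 1.961; G is limiting.
n(A) = (1/1) × 1.371 = 1.371 mol
mass = 1.371 × 318.80 = 437.1 g

437 g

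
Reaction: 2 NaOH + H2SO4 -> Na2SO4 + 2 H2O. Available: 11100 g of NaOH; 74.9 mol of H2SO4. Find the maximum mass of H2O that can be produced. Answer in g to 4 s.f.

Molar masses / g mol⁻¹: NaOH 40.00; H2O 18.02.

2699 g

n(NaOH) = 11100 / 40.00 = 277.5 mol
n(H2SO4) = 74.90 mol
n/ν for NaOH = 277.5/2 = 138.8
n/ν for H2SO4 = 74.90/1 = 74.90
Smallest n/ν is H2SO4 → limiting reagent.
n(H2O) = (2/1) × 74.90 = 149.8 mol
mass = 149.8 × 18.02 = 2699 g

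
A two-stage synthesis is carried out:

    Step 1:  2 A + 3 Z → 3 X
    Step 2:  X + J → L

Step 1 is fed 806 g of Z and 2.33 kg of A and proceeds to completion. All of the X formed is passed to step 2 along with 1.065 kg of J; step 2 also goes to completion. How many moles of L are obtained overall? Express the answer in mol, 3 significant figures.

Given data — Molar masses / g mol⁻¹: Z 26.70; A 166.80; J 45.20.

21.0 mol

Step 1:
n(Z) = 806.0 / 26.70 = 30.19 mol
n(A) = 2.330×1000 / 166.80 = 13.97 mol
n/ν for Z = 30.19/3 = 10.06
n/ν for A = 13.97/2 = 6.985
Smallest n/ν is A → limiting reagent.
n(X) produced = (3/2) × 13.97 = 20.96 mol
Step 2:
n(X) available = 20.96 mol
n(J) = 1.065×1000 / 45.20 = 23.56 mol
n/ν for X = 20.96/1 = 20.96
n/ν for J = 23.56/1 = 23.56
Smallest n/ν is X → limiting reagent.
n(L) = (1/1) × 20.96 = 20.96 mol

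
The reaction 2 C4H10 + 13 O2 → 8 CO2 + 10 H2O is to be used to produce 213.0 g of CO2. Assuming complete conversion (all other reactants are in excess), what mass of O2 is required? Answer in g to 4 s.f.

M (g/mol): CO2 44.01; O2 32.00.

n(CO2) = 213.0 / 44.01 = 4.840 mol
n(O2) = (13/8) × 4.840 = 7.865 mol
mass = 7.865 × 32.00 = 251.7 g

251.7 g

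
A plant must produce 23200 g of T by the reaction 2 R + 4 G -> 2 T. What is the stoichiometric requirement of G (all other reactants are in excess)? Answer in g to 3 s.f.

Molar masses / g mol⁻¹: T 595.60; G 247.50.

n(T) = 23200 / 595.60 = 38.95 mol
n(G) = (4/2) × 38.95 = 77.90 mol
mass = 77.90 × 247.50 = 19280 g

19300 g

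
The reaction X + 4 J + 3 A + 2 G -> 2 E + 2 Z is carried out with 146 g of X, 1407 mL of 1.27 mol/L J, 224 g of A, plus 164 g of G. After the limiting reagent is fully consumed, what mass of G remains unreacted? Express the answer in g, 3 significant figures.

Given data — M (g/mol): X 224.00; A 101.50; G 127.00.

n(X) = 146.0 / 224.00 = 0.6518 mol
n(J) = 1.27 × 1407/1000 = 1.787 mol
n(A) = 224.0 / 101.50 = 2.207 mol
n(G) = 164.0 / 127.00 = 1.291 mol
n/ν → X: 0.6518, J: 0.4468, A: 0.7357, G: 0.6455; J is limiting.
G consumed = (2/4) × 1.787 = 0.8935 mol
G remaining = 1.291 − 0.8935 = 0.3975 mol
mass = 0.3975 × 127.00 = 50.48 g

50.5 g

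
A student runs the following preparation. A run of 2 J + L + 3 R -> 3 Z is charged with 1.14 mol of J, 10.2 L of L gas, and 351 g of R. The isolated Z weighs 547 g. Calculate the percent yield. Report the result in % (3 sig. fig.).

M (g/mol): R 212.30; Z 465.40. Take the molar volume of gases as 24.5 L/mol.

94.1 %

n(J) = 1.140 mol
n(L) = 10.20 / 24.5 = 0.4163 mol
n(R) = 351.0 / 212.30 = 1.653 mol
n/ν → J: 0.5700, L: 0.4163, R: 0.5510; L is limiting.
theoretical n(Z) = (3/1) × 0.4163 = 1.249 mol → 581.3 g
% yield = 547 / 581.3 × 100 = 94.10 %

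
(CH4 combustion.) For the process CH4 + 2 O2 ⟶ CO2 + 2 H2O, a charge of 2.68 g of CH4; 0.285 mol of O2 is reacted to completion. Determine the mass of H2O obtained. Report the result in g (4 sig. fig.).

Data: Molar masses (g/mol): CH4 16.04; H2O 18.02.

5.136 g

n(CH4) = 2.680 / 16.04 = 0.1671 mol
n(O2) = 0.2850 mol
n/ν for CH4 = 0.1671/1 = 0.1671
n/ν for O2 = 0.2850/2 = 0.1425
Smallest n/ν is O2 → limiting reagent.
n(H2O) = (2/2) × 0.2850 = 0.2850 mol
mass = 0.2850 × 18.02 = 5.136 g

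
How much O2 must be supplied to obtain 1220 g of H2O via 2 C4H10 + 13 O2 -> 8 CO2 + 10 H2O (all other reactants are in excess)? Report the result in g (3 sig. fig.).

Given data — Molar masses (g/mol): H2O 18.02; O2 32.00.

n(H2O) = 1220 / 18.02 = 67.70 mol
n(O2) = (13/10) × 67.70 = 88.01 mol
mass = 88.01 × 32.00 = 2816 g

2820 g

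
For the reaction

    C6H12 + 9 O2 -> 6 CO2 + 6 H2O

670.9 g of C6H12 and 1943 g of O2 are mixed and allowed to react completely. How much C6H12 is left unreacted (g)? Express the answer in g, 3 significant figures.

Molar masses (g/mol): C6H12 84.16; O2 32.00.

n(C6H12) = 670.9 / 84.16 = 7.972 mol
n(O2) = 1943 / 32.00 = 60.72 mol
n/ν for C6H12 = 7.972/1 = 7.972
n/ν for O2 = 60.72/9 = 6.747
Smallest n/ν is O2 → limiting reagent.
C6H12 consumed = (1/9) × 60.72 = 6.747 mol
C6H12 remaining = 7.972 − 6.747 = 1.225 mol
mass = 1.225 × 84.16 = 103.1 g

103 g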